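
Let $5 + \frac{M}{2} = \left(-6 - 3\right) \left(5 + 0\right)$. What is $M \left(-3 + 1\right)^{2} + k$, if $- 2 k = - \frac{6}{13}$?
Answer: $- \frac{5197}{13} \approx -399.77$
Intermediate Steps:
$k = \frac{3}{13}$ ($k = - \frac{\left(-6\right) \frac{1}{13}}{2} = \left(- \frac{1}{2}\right) \left(- \frac{6}{13}\right) = \frac{3}{13} \approx 0.23077$)
$M = -100$ ($M = -10 + 2 \left(-6 - 3\right) \left(5 + 0\right) = -10 + 2 \left(\left(-9\right) 5\right) = -10 + 2 \left(-45\right) = -10 - 90 = -100$)
$M \left(-3 + 1\right)^{2} + k = - 100 \left(-3 + 1\right)^{2} + \frac{3}{13} = - 100 \left(-2\right)^{2} + \frac{3}{13} = \left(-100\right) 4 + \frac{3}{13} = -400 + \frac{3}{13} = - \frac{5197}{13}$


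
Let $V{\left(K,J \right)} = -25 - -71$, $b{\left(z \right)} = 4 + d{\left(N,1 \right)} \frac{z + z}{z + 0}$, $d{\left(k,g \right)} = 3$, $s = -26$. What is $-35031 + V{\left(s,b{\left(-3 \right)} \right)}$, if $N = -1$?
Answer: $-34985$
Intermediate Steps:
$b{\left(z \right)} = 10$ ($b{\left(z \right)} = 4 + 3 \frac{z + z}{z + 0} = 4 + 3 \frac{2 z}{z} = 4 + 3 \cdot 2 = 4 + 6 = 10$)
$V{\left(K,J \right)} = 46$ ($V{\left(K,J \right)} = -25 + 71 = 46$)
$-35031 + V{\left(s,b{\left(-3 \right)} \right)} = -35031 + 46 = -34985$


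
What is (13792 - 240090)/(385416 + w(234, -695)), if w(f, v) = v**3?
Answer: 226298/335316959 ≈ 0.00067488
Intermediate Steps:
(13792 - 240090)/(385416 + w(234, -695)) = (13792 - 240090)/(385416 + (-695)**3) = -226298/(385416 - 335702375) = -226298/(-335316959) = -226298*(-1/335316959) = 226298/335316959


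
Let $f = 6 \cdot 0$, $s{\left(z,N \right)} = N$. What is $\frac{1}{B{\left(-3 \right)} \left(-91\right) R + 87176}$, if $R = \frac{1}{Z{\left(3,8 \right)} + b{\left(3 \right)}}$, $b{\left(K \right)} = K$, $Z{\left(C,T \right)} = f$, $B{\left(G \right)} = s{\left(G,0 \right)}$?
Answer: $\frac{1}{87176} \approx 1.1471 \cdot 10^{-5}$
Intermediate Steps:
$B{\left(G \right)} = 0$
$f = 0$
$Z{\left(C,T \right)} = 0$
$R = \frac{1}{3}$ ($R = \frac{1}{0 + 3} = \frac{1}{3} \approx 0.33333$)
$\frac{1}{B{\left(-3 \right)} \left(-91\right) R + 87176} = \frac{1}{0 \left(-91\right) \frac{1}{3} + 87176} = \frac{1}{0 \cdot \frac{1}{3} + 87176} = \frac{1}{0 + 87176} = \frac{1}{87176}$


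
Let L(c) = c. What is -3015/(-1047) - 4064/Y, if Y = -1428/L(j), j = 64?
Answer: 23052161/124593 ≈ 185.02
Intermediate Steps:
Y = -357/16 (Y = -1428/64 = -1428*1/64 = -357/16 ≈ -22.313)
-3015/(-1047) - 4064/Y = -3015/(-1047) - 4064/(-357/16) = -3015*(-1/1047) - 4064*(-16/357) = 1005/349 + 65024/357 = 23052161/124593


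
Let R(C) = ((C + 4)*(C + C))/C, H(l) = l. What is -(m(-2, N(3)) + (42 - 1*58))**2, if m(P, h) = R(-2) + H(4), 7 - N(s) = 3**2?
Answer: -64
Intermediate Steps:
R(C) = 8 + 2*C (R(C) = ((4 + C)*(2*C))/C = (2*C*(4 + C))/C = 8 + 2*C)
N(s) = -2 (N(s) = 7 - 1*3**2 = 7 - 1*9 = 7 - 9 = -2)
m(P, h) = 8 (m(P, h) = (8 + 2*(-2)) + 4 = (8 - 4) + 4 = 4 + 4 = 8)
-(m(-2, N(3)) + (42 - 1*58))**2 = -(8 + (42 - 1*58))**2 = -(8 + (42 - 58))**2 = -(8 - 16)**2 = -1*(-8)**2 = -1*64 = -64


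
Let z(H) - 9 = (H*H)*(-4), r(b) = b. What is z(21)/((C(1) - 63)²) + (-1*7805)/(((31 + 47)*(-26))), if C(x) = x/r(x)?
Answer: 1652705/487227 ≈ 3.3921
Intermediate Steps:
C(x) = 1 (C(x) = x/x = 1)
z(H) = 9 - 4*H² (z(H) = 9 + (H*H)*(-4) = 9 + H²*(-4) = 9 - 4*H²)
z(21)/((C(1) - 63)²) + (-1*7805)/(((31 + 47)*(-26))) = (9 - 4*21²)/((1 - 63)²) + (-1*7805)/(((31 + 47)*(-26))) = (9 - 4*441)/((-62)²) - 7805/(78*(-26)) = (9 - 1764)/3844 - 7805/(-2028) = -1755*1/3844 - 7805*(-1/2028) = -1755/3844 + 7805/2028 = 1652705/487227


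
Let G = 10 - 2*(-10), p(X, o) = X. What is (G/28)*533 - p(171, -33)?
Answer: 5601/14 ≈ 400.07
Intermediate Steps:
G = 30 (G = 10 - 1*(-20) = 10 + 20 = 30)
(G/28)*533 - p(171, -33) = (30/28)*533 - 1*171 = (30*(1/28))*533 - 171 = (15/14)*533 - 171 = 7995/14 - 171 = 5601/14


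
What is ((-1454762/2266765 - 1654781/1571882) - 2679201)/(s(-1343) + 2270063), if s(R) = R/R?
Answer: -3182077521251991093/2696145252833870240 ≈ -1.1802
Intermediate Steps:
s(R) = 1
((-1454762/2266765 - 1654781/1571882) - 2679201)/(s(-1343) + 2270063) = ((-1454762/2266765 - 1654781/1571882) - 2679201)/(1 + 2270063) = ((-1454762*1/2266765 - 1654781*1/1571882) - 2679201)/2270064 = ((-1454762/2266765 - 1654781/1571882) - 2679201)*(1/2270064) = (-6037713855549/3563087101730 - 2679201)*(1/2270064) = -9546232563755973279/3563087101730*1/2270064 = -3182077521251991093/2696145252833870240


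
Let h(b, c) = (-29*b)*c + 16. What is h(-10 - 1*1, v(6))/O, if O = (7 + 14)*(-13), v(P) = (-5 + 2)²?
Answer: -2887/273 ≈ -10.575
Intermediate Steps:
v(P) = 9 (v(P) = (-3)² = 9)
h(b, c) = 16 - 29*b*c (h(b, c) = -29*b*c + 16 = 16 - 29*b*c)
O = -273 (O = 21*(-13) = -273)
h(-10 - 1*1, v(6))/O = (16 - 29*(-10 - 1*1)*9)/(-273) = (16 - 29*(-10 - 1)*9)*(-1/273) = (16 - 29*(-11)*9)*(-1/273) = (16 + 2871)*(-1/273) = 2887*(-1/273) = -2887/273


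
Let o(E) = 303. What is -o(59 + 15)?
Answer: -303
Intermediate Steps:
-o(59 + 15) = -1*303 = -303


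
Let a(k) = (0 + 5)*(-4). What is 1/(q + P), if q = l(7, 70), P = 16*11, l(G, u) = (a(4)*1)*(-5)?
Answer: 1/276 ≈ 0.0036232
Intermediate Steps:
a(k) = -20 (a(k) = 5*(-4) = -20)
l(G, u) = 100 (l(G, u) = -20*1*(-5) = -20*(-5) = 100)
P = 176
q = 100
1/(q + P) = 1/(100 + 176) = 1/276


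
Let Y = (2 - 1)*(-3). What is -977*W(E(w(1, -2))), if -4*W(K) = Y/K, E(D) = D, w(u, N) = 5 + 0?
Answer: -2931/20 ≈ -146.55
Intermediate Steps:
Y = -3 (Y = 1*(-3) = -3)
w(u, N) = 5
W(K) = 3/(4*K) (W(K) = -(-3)/(4*K) = 3/(4*K))
-977*W(E(w(1, -2))) = -2931/(4*5) = -977*3/20 = -2931/20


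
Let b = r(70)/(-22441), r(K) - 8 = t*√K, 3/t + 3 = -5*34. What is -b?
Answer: 8/22441 - 3*√70/3882293 ≈ 0.00035003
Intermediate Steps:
t = -3/173 (t = 3/(-3 - 5*34) = 3/(-3 - 170) = 3/(-173) = 3*(-1/173) = -3/173 ≈ -0.017341)
r(K) = 8 - 3*√K/173
b = -8/22441 + 3*√70/3882293 (b = (8 - 3*√70/173)/(-22441) = (8 - 3*√70/173)*(-1/22441) = -8/22441 + 3*√70/3882293 ≈ -0.00035003)
-b = -(-8/22441 + 3*√70/3882293) = 8/22441 - 3*√70/3882293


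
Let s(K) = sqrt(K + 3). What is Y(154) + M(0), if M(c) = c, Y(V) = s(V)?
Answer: sqrt(157) ≈ 12.530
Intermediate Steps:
s(K) = sqrt(3 + K)
Y(V) = sqrt(3 + V)
Y(154) + M(0) = sqrt(3 + 154) + 0 = sqrt(157) + 0 = sqrt(157)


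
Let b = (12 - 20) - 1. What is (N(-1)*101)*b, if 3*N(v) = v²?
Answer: -303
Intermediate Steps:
N(v) = v²/3
b = -9 (b = -8 - 1 = -9)
(N(-1)*101)*b = (((⅓)*(-1)²)*101)*(-9) = (((⅓)*1)*101)*(-9) = ((⅓)*101)*(-9) = (101/3)*(-9) = -303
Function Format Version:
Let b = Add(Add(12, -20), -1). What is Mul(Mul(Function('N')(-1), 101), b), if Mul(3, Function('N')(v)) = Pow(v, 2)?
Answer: -303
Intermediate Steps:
Function('N')(v) = Mul(Rational(1, 3), Pow(v, 2))
b = -9 (b = Add(-8, -1) = -9)
Mul(Mul(Function('N')(-1), 101), b) = Mul(Mul(Mul(Rational(1, 3), Pow(-1, 2)), 101), -9) = Mul(Mul(Mul(Rational(1, 3), 1), 101), -9) = Mul(Mul(Rational(1, 3), 101), -9) = Mul(Rational(101, 3), -9) = -303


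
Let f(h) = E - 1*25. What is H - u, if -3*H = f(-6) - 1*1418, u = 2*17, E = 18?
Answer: 441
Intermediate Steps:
f(h) = -7 (f(h) = 18 - 1*25 = 18 - 25 = -7)
u = 34
H = 475 (H = -(-7 - 1*1418)/3 = -(-7 - 1418)/3 = -1/3*(-1425) = 475)
H - u = 475 - 1*34 = 475 - 34 = 441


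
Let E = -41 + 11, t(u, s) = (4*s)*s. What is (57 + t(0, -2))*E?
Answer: -2190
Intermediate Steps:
t(u, s) = 4*s**2
E = -30
(57 + t(0, -2))*E = (57 + 4*(-2)**2)*(-30) = (57 + 4*4)*(-30) = (57 + 16)*(-30) = 73*(-30) = -2190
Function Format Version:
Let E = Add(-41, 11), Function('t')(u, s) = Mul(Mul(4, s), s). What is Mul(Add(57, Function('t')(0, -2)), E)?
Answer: -2190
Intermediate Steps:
Function('t')(u, s) = Mul(4, Pow(s, 2))
E = -30
Mul(Add(57, Function('t')(0, -2)), E) = Mul(Add(57, Mul(4, Pow(-2, 2))), -30) = Mul(Add(57, Mul(4, 4)), -30) = Mul(Add(57, 16), -30) = Mul(73, -30) = -2190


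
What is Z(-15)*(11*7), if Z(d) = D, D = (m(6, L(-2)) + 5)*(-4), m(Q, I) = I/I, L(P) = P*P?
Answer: -1848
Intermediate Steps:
L(P) = P²
m(Q, I) = 1
D = -24 (D = (1 + 5)*(-4) = 6*(-4) = -24)
Z(d) = -24
Z(-15)*(11*7) = -264*7 = -24*77 = -1848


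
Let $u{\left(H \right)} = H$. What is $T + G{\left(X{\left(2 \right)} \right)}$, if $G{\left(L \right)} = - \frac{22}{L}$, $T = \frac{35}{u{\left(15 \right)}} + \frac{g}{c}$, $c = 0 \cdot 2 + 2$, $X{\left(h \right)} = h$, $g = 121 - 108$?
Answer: $- \frac{13}{6} \approx -2.1667$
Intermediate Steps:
$g = 13$
$c = 2$ ($c = 0 + 2 = 2$)
$T = \frac{53}{6}$ ($T = \frac{35}{15} + \frac{13}{2} = 35 \cdot \frac{1}{15} + 13 \cdot \frac{1}{2} = \frac{7}{3} + \frac{13}{2} = \frac{53}{6} \approx 8.8333$)
$T + G{\left(X{\left(2 \right)} \right)} = \frac{53}{6} - \frac{22}{2} = \frac{53}{6} - 11 = - \frac{13}{6}$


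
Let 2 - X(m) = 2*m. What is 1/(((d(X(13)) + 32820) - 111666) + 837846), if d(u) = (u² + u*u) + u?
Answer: 1/760128 ≈ 1.3156e-6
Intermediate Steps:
X(m) = 2 - 2*m
d(u) = u + 2*u² (d(u) = (u² + u²) + u = 2*u² + u = u + 2*u²)
1/(((d(X(13)) + 32820) - 111666) + 837846) = 1/((((2 - 2*13)*(1 + 2*(2 - 2*13)) + 32820) - 111666) + 837846) = 1/((((2 - 26)*(1 + 2*(2 - 26)) + 32820) - 111666) + 837846) = 1/(((-24*(1 + 2*(-24)) + 32820) - 111666) + 837846) = 1/(((-24*(1 - 48) + 32820) - 111666) + 837846) = 1/(((-24*(-47) + 32820) - 111666) + 837846) = 1/(((1128 + 32820) - 111666) + 837846) = 1/((33948 - 111666) + 837846) = 1/(-77718 + 837846) = 1/760128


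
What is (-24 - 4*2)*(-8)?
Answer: 256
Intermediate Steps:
(-24 - 4*2)*(-8) = (-24 - 8)*(-8) = -32*(-8) = 256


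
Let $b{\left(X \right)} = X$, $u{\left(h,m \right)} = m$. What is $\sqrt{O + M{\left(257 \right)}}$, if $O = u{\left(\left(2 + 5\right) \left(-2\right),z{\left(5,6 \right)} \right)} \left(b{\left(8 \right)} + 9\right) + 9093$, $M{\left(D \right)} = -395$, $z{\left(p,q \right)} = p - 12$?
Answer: $\sqrt{8579} \approx 92.623$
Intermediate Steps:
$z{\left(p,q \right)} = -12 + p$ ($z{\left(p,q \right)} = p - 12 = -12 + p$)
$O = 8974$ ($O = \left(-12 + 5\right) \left(8 + 9\right) + 9093 = \left(-7\right) 17 + 9093 = -119 + 9093 = 8974$)
$\sqrt{O + M{\left(257 \right)}} = \sqrt{8974 - 395} = \sqrt{8579}$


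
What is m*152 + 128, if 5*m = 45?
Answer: 1496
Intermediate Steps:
m = 9 (m = (⅕)*45 = 9)
m*152 + 128 = 9*152 + 128 = 1368 + 128 = 1496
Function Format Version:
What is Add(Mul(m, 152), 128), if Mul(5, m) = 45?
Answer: 1496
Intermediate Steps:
m = 9 (m = Mul(Rational(1, 5), 45) = 9)
Add(Mul(m, 152), 128) = Add(Mul(9, 152), 128) = Add(1368, 128) = 1496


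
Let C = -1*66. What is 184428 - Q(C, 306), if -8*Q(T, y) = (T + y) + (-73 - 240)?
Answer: 1475351/8 ≈ 1.8442e+5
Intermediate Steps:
C = -66
Q(T, y) = 313/8 - T/8 - y/8 (Q(T, y) = -((T + y) + (-73 - 240))/8 = -((T + y) - 313)/8 = -(-313 + T + y)/8 = 313/8 - T/8 - y/8)
184428 - Q(C, 306) = 184428 - (313/8 - 1/8*(-66) - 1/8*306) = 184428 - (313/8 + 33/4 - 153/4) = 184428 - 1*73/8 = 184428 - 73/8 = 1475351/8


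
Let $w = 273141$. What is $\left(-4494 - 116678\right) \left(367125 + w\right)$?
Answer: $-77582311752$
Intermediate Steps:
$\left(-4494 - 116678\right) \left(367125 + w\right) = \left(-4494 - 116678\right) \left(367125 + 273141\right) = \left(-121172\right) 640266 = -77582311752$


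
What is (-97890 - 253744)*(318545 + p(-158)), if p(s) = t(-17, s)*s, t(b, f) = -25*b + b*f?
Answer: 60830220562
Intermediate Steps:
p(s) = s*(425 - 17*s) (p(s) = (-17*(-25 + s))*s = (425 - 17*s)*s = s*(425 - 17*s))
(-97890 - 253744)*(318545 + p(-158)) = (-97890 - 253744)*(318545 + 17*(-158)*(25 - 1*(-158))) = -351634*(318545 + 17*(-158)*(25 + 158)) = -351634*(318545 + 17*(-158)*183) = -351634*(318545 - 491538) = -351634*(-172993) = 60830220562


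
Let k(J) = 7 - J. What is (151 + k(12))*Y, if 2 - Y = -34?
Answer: 5256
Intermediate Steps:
Y = 36 (Y = 2 - 1*(-34) = 2 + 34 = 36)
(151 + k(12))*Y = (151 + (7 - 1*12))*36 = (151 + (7 - 12))*36 = (151 - 5)*36 = 146*36 = 5256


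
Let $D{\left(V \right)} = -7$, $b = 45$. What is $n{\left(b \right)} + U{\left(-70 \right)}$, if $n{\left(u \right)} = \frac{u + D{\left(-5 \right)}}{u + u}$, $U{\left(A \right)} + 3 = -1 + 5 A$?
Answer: $- \frac{15911}{45} \approx -353.58$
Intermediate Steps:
$U{\left(A \right)} = -4 + 5 A$ ($U{\left(A \right)} = -3 + \left(-1 + 5 A\right) = -4 + 5 A$)
$n{\left(u \right)} = \frac{-7 + u}{2 u}$ ($n{\left(u \right)} = \frac{u - 7}{u + u} = \frac{-7 + u}{2 u}$)
$n{\left(b \right)} + U{\left(-70 \right)} = \frac{-7 + 45}{2 \cdot 45} + \left(-4 + 5 \left(-70\right)\right) = \frac{1}{2} \cdot \frac{1}{45} \cdot 38 - 354 = \frac{19}{45} - 354 = - \frac{15911}{45}$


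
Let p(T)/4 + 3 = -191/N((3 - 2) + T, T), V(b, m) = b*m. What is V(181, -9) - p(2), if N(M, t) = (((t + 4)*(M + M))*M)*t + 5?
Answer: -356593/221 ≈ -1613.5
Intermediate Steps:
N(M, t) = 5 + 2*t*M**2*(4 + t) (N(M, t) = (((4 + t)*(2*M))*M)*t + 5 = ((2*M*(4 + t))*M)*t + 5 = (2*M**2*(4 + t))*t + 5 = 2*t*M**2*(4 + t) + 5 = 5 + 2*t*M**2*(4 + t))
p(T) = -12 - 764/(5 + 2*T**2*(1 + T)**2 + 8*T*(1 + T)**2) (p(T) = -12 + 4*(-191/(5 + 2*((3 - 2) + T)**2*T**2 + 8*T*((3 - 2) + T)**2)) = -12 + 4*(-191/(5 + 2*(1 + T)**2*T**2 + 8*T*(1 + T)**2)) = -12 + 4*(-191/(5 + 2*T**2*(1 + T)**2 + 8*T*(1 + T)**2)) = -12 - 764/(5 + 2*T**2*(1 + T)**2 + 8*T*(1 + T)**2))
V(181, -9) - p(2) = 181*(-9) - (-12 - 764/(5 + 2*2**2*(1 + 2)**2 + 8*2*(1 + 2)**2)) = -1629 - (-12 - 764/(5 + 2*4*3**2 + 8*2*3**2)) = -1629 - (-12 - 764/(5 + 2*4*9 + 8*2*9)) = -1629 - (-12 - 764/(5 + 72 + 144)) = -1629 - (-12 - 764/221) = -1629 - 1*(-3416/221) = -1629 + 3416/221 = -356593/221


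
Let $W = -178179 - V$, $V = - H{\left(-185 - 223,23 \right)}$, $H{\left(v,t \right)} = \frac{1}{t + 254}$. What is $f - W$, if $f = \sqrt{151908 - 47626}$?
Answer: $\frac{49355582}{277} + \sqrt{104282} \approx 1.785 \cdot 10^{5}$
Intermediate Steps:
$H{\left(v,t \right)} = \frac{1}{254 + t}$
$V = - \frac{1}{277}$ ($V = - \frac{1}{254 + 23} = - \frac{1}{277} \approx -0.0036101$)
$f = \sqrt{104282} \approx 322.93$
$W = - \frac{49355582}{277}$ ($W = -178179 - - \frac{1}{277} = -178179 + \frac{1}{277} = - \frac{49355582}{277} \approx -1.7818 \cdot 10^{5}$)
$f - W = \sqrt{104282} - - \frac{49355582}{277} = \sqrt{104282} + \frac{49355582}{277} = \frac{49355582}{277} + \sqrt{104282}$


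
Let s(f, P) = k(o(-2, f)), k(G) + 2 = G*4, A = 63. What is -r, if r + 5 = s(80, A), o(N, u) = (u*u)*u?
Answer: -2047993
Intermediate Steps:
o(N, u) = u³ (o(N, u) = u²*u = u³)
k(G) = -2 + 4*G (k(G) = -2 + G*4 = -2 + 4*G)
s(f, P) = -2 + 4*f³
r = 2047993 (r = -5 + (-2 + 4*80³) = -5 + (-2 + 4*512000) = -5 + (-2 + 2048000) = -5 + 2047998 = 2047993)
-r = -1*2047993 = -2047993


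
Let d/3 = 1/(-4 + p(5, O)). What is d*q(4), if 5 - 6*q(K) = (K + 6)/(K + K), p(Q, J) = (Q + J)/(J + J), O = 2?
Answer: -⅚ ≈ -0.83333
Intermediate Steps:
p(Q, J) = (J + Q)/(2*J) (p(Q, J) = (J + Q)/((2*J)) = (J + Q)*(1/(2*J)) = (J + Q)/(2*J))
q(K) = ⅚ - (6 + K)/(12*K) (q(K) = ⅚ - (K + 6)/(6*(K + K)) = ⅚ - (6 + K)/(6*(2*K)) = ⅚ - (6 + K)*1/(2*K)/6 = ⅚ - (6 + K)/(12*K))
d = -4/3 (d = 3/(-4 + (½)*(2 + 5)/2) = 3/(-4 + (½)*(½)*7) = 3/(-4 + 7/4) = 3/(-9/4) = 3*(-4/9) = -4/3 ≈ -1.3333)
d*q(4) = -(-2 + 3*4)/(3*4) = -(-2 + 12)/(3*4) = -10/(3*4) = -4/3*5/8 = -⅚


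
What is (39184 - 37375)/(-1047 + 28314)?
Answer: 603/9089 ≈ 0.066344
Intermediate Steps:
(39184 - 37375)/(-1047 + 28314) = 1809/27267 = 1809*(1/27267) = 603/9089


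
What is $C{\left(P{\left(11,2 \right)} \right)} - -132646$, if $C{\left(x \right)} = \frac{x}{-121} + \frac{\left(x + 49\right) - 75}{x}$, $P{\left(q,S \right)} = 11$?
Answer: $\frac{1459090}{11} \approx 1.3264 \cdot 10^{5}$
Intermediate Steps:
$C{\left(x \right)} = - \frac{x}{121} + \frac{-26 + x}{x}$ ($C{\left(x \right)} = x \left(- \frac{1}{121}\right) + \frac{\left(49 + x\right) - 75}{x} = - \frac{x}{121} + \frac{-26 + x}{x}$)
$C{\left(P{\left(11,2 \right)} \right)} - -132646 = \left(1 - \frac{26}{11} - \frac{1}{11}\right) - -132646 = \left(1 - \frac{26}{11} - \frac{1}{11}\right) + 132646 = - \frac{16}{11} + 132646 = \frac{1459090}{11}$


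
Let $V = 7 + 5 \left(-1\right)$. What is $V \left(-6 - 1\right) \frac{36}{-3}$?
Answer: $168$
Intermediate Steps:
$V = 2$ ($V = 7 - 5 = 2$)
$V \left(-6 - 1\right) \frac{36}{-3} = 2 \left(-6 - 1\right) \frac{36}{-3} = 2 \left(-6 - 1\right) 36 \left(- \frac{1}{3}\right) = 2 \left(-7\right) \left(-12\right) = \left(-14\right) \left(-12\right) = 168$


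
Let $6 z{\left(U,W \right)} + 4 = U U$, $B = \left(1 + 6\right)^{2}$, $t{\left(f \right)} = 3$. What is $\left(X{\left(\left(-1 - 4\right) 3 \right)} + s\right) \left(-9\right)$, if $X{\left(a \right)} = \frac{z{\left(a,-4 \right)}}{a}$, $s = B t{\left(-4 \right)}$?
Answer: $- \frac{13009}{10} \approx -1300.9$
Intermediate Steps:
$B = 49$ ($B = 7^{2} = 49$)
$s = 147$ ($s = 49 \cdot 3 = 147$)
$z{\left(U,W \right)} = - \frac{2}{3} + \frac{U^{2}}{6}$ ($z{\left(U,W \right)} = - \frac{2}{3} + \frac{U U}{6} = - \frac{2}{3} + \frac{U^{2}}{6}$)
$X{\left(a \right)} = \frac{- \frac{2}{3} + \frac{a^{2}}{6}}{a}$
$\left(X{\left(\left(-1 - 4\right) 3 \right)} + s\right) \left(-9\right) = \left(\frac{-4 + \left(\left(-1 - 4\right) 3\right)^{2}}{6 \left(-1 - 4\right) 3} + 147\right) \left(-9\right) = \left(\frac{-4 + \left(\left(-5\right) 3\right)^{2}}{6 \left(\left(-5\right) 3\right)} + 147\right) \left(-9\right) = \left(\frac{-4 + \left(-15\right)^{2}}{6 \left(-15\right)} + 147\right) \left(-9\right) = \left(\frac{1}{6} \left(- \frac{1}{15}\right) \left(-4 + 225\right) + 147\right) \left(-9\right) = \left(\frac{1}{6} \left(- \frac{1}{15}\right) 221 + 147\right) \left(-9\right) = \left(- \frac{221}{90} + 147\right) \left(-9\right) = \frac{13009}{90} \left(-9\right) = - \frac{13009}{10}$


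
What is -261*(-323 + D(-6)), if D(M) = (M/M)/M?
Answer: 168693/2 ≈ 84347.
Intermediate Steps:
D(M) = 1/M
-261*(-323 + D(-6)) = -261*(-323 + 1/(-6)) = -261*(-323 - ⅙) = -261*(-1939/6) = 168693/2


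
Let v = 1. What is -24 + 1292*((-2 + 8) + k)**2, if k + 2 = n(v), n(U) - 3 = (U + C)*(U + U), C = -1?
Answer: 63284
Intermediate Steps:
n(U) = 3 + 2*U*(-1 + U) (n(U) = 3 + (U - 1)*(U + U) = 3 + (-1 + U)*(2*U) = 3 + 2*U*(-1 + U))
k = 1 (k = -2 + (3 - 2*1 + 2*1**2) = -2 + (3 - 2 + 2*1) = -2 + (3 - 2 + 2) = -2 + 3 = 1)
-24 + 1292*((-2 + 8) + k)**2 = -24 + 1292*((-2 + 8) + 1)**2 = -24 + 1292*(6 + 1)**2 = -24 + 1292*7**2 = -24 + 1292*49 = -24 + 63308 = 63284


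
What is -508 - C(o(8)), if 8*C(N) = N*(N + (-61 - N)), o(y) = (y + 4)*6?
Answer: 41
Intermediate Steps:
o(y) = 24 + 6*y (o(y) = (4 + y)*6 = 24 + 6*y)
C(N) = -61*N/8 (C(N) = (N*(N + (-61 - N)))/8 = (N*(-61))/8 = (-61*N)/8 = -61*N/8)
-508 - C(o(8)) = -508 - (-61)*(24 + 6*8)/8 = -508 - (-61)*(24 + 48)/8 = -508 - (-61)*72/8 = -508 - 1*(-549) = -508 + 549 = 41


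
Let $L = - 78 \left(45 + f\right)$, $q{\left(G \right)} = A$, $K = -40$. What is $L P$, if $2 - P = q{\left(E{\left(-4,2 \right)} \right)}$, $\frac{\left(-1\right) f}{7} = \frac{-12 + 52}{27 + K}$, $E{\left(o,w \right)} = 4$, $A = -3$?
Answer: $-25950$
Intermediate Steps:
$f = \frac{280}{13}$ ($f = - 7 \frac{-12 + 52}{27 - 40} = - 7 \frac{40}{-13} = - 7 \cdot 40 \left(- \frac{1}{13}\right) = \left(-7\right) \left(- \frac{40}{13}\right) = \frac{280}{13} \approx 21.538$)
$q{\left(G \right)} = -3$
$L = -5190$ ($L = - 78 \left(45 + \frac{280}{13}\right) = \left(-78\right) \frac{865}{13} = -5190$)
$P = 5$ ($P = 2 - -3 = 2 + 3 = 5$)
$L P = \left(-5190\right) 5 = -25950$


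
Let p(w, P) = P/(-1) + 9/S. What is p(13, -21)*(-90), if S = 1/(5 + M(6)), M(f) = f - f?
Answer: -5940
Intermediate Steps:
M(f) = 0
S = ⅕ (S = 1/(5 + 0) = 1/5 = ⅕ ≈ 0.20000)
p(w, P) = 45 - P (p(w, P) = P/(-1) + 9/(⅕) = P*(-1) + 9*5 = -P + 45 = 45 - P)
p(13, -21)*(-90) = (45 - 1*(-21))*(-90) = (45 + 21)*(-90) = 66*(-90) = -5940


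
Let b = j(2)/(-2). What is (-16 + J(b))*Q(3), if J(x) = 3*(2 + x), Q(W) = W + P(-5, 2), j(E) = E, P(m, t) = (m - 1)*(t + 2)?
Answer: 273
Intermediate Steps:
P(m, t) = (-1 + m)*(2 + t)
Q(W) = -24 + W (Q(W) = W + (-2 - 1*2 + 2*(-5) - 5*2) = W + (-2 - 2 - 10 - 10) = W - 24 = -24 + W)
b = -1 (b = 2/(-2) = 2*(-1/2) = -1)
J(x) = 6 + 3*x
(-16 + J(b))*Q(3) = (-16 + (6 + 3*(-1)))*(-24 + 3) = (-16 + (6 - 3))*(-21) = (-16 + 3)*(-21) = -13*(-21) = 273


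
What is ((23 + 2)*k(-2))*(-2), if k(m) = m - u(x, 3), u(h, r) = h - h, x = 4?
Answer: 100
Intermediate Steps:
u(h, r) = 0
k(m) = m (k(m) = m - 1*0 = m + 0 = m)
((23 + 2)*k(-2))*(-2) = ((23 + 2)*(-2))*(-2) = (25*(-2))*(-2) = -50*(-2) = 100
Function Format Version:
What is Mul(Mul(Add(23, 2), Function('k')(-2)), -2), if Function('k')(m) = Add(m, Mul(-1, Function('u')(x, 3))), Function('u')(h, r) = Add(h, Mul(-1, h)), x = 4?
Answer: 100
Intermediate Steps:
Function('u')(h, r) = 0
Function('k')(m) = m (Function('k')(m) = Add(m, Mul(-1, 0)) = Add(m, 0) = m)
Mul(Mul(Add(23, 2), Function('k')(-2)), -2) = Mul(Mul(Add(23, 2), -2), -2) = Mul(Mul(25, -2), -2) = Mul(-50, -2) = 100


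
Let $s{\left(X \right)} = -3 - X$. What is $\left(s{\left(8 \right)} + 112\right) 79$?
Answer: $7979$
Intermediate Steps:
$\left(s{\left(8 \right)} + 112\right) 79 = \left(\left(-3 - 8\right) + 112\right) 79 = \left(-11 + 112\right) 79 = 101 \cdot 79 = 7979$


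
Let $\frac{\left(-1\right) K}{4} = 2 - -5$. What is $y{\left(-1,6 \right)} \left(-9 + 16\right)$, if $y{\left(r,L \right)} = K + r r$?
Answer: $-189$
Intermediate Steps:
$K = -28$ ($K = - 4 \left(2 - -5\right) = - 4 \left(2 + 5\right) = \left(-4\right) 7 = -28$)
$y{\left(r,L \right)} = -28 + r^{2}$ ($y{\left(r,L \right)} = -28 + r r = -28 + r^{2}$)
$y{\left(-1,6 \right)} \left(-9 + 16\right) = \left(-28 + \left(-1\right)^{2}\right) \left(-9 + 16\right) = \left(-28 + 1\right) 7 = \left(-27\right) 7 = -189$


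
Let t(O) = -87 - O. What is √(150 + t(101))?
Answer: I*√38 ≈ 6.1644*I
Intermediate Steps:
√(150 + t(101)) = √(150 + (-87 - 1*101)) = √(150 + (-87 - 101)) = √(150 - 188) = √(-38) = I*√38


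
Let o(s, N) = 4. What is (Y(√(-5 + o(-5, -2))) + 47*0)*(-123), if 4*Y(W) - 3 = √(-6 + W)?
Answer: -369/4 - 123*√(-6 + I)/4 ≈ -98.505 - 75.581*I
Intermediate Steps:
Y(W) = ¾ + √(-6 + W)/4
(Y(√(-5 + o(-5, -2))) + 47*0)*(-123) = ((¾ + √(-6 + √(-5 + 4))/4) + 47*0)*(-123) = ((¾ + √(-6 + √(-1))/4) + 0)*(-123) = ((¾ + √(-6 + I)/4) + 0)*(-123) = (¾ + √(-6 + I)/4)*(-123) = -369/4 - 123*√(-6 + I)/4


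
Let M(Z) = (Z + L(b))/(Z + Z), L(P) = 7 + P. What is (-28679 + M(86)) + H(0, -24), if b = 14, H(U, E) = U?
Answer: -4932681/172 ≈ -28678.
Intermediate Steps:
M(Z) = (21 + Z)/(2*Z) (M(Z) = (Z + (7 + 14))/(Z + Z) = (Z + 21)/((2*Z)) = (21 + Z)*(1/(2*Z)) = (21 + Z)/(2*Z))
(-28679 + M(86)) + H(0, -24) = (-28679 + (½)*(21 + 86)/86) + 0 = (-28679 + (½)*(1/86)*107) + 0 = (-28679 + 107/172) + 0 = -4932681/172 + 0 = -4932681/172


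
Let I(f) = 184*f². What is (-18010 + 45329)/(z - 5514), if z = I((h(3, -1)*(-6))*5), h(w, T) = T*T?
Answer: 27319/160086 ≈ 0.17065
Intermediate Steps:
h(w, T) = T²
z = 165600 (z = 184*(((-1)²*(-6))*5)² = 184*((1*(-6))*5)² = 184*(-6*5)² = 184*(-30)² = 184*900 = 165600)
(-18010 + 45329)/(z - 5514) = (-18010 + 45329)/(165600 - 5514) = 27319/160086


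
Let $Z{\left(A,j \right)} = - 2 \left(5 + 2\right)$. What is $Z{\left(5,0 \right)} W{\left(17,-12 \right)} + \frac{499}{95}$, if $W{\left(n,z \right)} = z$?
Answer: $\frac{16459}{95} \approx 173.25$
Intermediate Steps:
$Z{\left(A,j \right)} = -14$ ($Z{\left(A,j \right)} = \left(-2\right) 7 = -14$)
$Z{\left(5,0 \right)} W{\left(17,-12 \right)} + \frac{499}{95} = \left(-14\right) \left(-12\right) + \frac{499}{95} = 168 + 499 \cdot \frac{1}{95} = 168 + \frac{499}{95} = \frac{16459}{95}$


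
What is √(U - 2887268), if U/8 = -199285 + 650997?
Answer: 2*√181607 ≈ 852.31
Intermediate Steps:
U = 3613696 (U = 8*(-199285 + 650997) = 8*451712 = 3613696)
√(U - 2887268) = √(3613696 - 2887268) = √726428 = 2*√181607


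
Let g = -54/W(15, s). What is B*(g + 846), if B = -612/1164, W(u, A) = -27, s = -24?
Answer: -43248/97 ≈ -445.86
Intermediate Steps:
B = -51/97 (B = -612*1/1164 = -51/97 ≈ -0.52577)
g = 2 (g = -54/(-27) = -54*(-1/27) = 2)
B*(g + 846) = -51*(2 + 846)/97 = -51/97*848 = -43248/97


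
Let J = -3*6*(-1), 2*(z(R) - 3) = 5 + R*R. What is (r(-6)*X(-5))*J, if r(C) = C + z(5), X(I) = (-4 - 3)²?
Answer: 10584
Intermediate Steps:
z(R) = 11/2 + R²/2 (z(R) = 3 + (5 + R*R)/2 = 3 + (5 + R²)/2 = 3 + (5/2 + R²/2) = 11/2 + R²/2)
X(I) = 49 (X(I) = (-7)² = 49)
r(C) = 18 + C (r(C) = C + (11/2 + (½)*5²) = C + (11/2 + (½)*25) = C + (11/2 + 25/2) = C + 18 = 18 + C)
J = 18 (J = -18*(-1) = 18)
(r(-6)*X(-5))*J = ((18 - 6)*49)*18 = (12*49)*18 = 588*18 = 10584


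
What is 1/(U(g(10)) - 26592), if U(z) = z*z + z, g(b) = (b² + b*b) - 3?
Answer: 1/12414 ≈ 8.0554e-5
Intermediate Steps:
g(b) = -3 + 2*b² (g(b) = (b² + b²) - 3 = 2*b² - 3 = -3 + 2*b²)
U(z) = z + z² (U(z) = z² + z = z + z²)
1/(U(g(10)) - 26592) = 1/((-3 + 2*10²)*(1 + (-3 + 2*10²)) - 26592) = 1/((-3 + 2*100)*(1 + (-3 + 2*100)) - 26592) = 1/((-3 + 200)*(1 + (-3 + 200)) - 26592) = 1/(197*(1 + 197) - 26592) = 1/(197*198 - 26592) = 1/(39006 - 26592) = 1/12414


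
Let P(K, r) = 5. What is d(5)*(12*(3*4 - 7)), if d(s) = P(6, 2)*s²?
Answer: 7500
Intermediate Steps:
d(s) = 5*s²
d(5)*(12*(3*4 - 7)) = (5*5²)*(12*(3*4 - 7)) = (5*25)*(12*(12 - 7)) = 125*(12*5) = 125*60 = 7500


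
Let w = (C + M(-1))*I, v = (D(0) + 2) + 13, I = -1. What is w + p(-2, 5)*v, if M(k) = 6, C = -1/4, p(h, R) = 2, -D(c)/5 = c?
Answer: 97/4 ≈ 24.250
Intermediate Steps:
D(c) = -5*c
C = -¼ (C = -1*¼ = -¼ ≈ -0.25000)
v = 15 (v = (-5*0 + 2) + 13 = (0 + 2) + 13 = 2 + 13 = 15)
w = -23/4 (w = (-¼ + 6)*(-1) = (23/4)*(-1) = -23/4 ≈ -5.7500)
w + p(-2, 5)*v = -23/4 + 2*15 = -23/4 + 30 = 97/4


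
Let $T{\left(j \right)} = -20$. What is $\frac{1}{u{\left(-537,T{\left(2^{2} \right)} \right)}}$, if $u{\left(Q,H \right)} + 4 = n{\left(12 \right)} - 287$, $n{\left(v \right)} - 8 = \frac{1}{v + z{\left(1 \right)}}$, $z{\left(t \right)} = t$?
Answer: $- \frac{13}{3678} \approx -0.0035345$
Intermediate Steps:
$n{\left(v \right)} = 8 + \frac{1}{1 + v}$ ($n{\left(v \right)} = 8 + \frac{1}{v + 1} = 8 + \frac{1}{1 + v}$)
$u{\left(Q,H \right)} = - \frac{3678}{13}$ ($u{\left(Q,H \right)} = -4 - \left(287 - \frac{9 + 8 \cdot 12}{1 + 12}\right) = -4 - \left(287 - \frac{9 + 96}{13}\right) = -4 + \left(\frac{1}{13} \cdot 105 - 287\right) = -4 + \left(\frac{105}{13} - 287\right) = -4 - \frac{3626}{13} = - \frac{3678}{13}$)
$\frac{1}{u{\left(-537,T{\left(2^{2} \right)} \right)}} = \frac{1}{- \frac{3678}{13}} = - \frac{13}{3678}$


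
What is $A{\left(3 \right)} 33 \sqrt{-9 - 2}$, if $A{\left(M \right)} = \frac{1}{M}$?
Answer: $11 i \sqrt{11} \approx 36.483 i$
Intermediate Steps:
$A{\left(3 \right)} 33 \sqrt{-9 - 2} = \frac{1}{3} \cdot 33 \sqrt{-9 - 2} = \frac{1}{3} \cdot 33 \sqrt{-11} = 11 i \sqrt{11}$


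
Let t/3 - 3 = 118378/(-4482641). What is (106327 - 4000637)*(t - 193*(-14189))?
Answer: -47805183694603029520/4482641 ≈ -1.0665e+13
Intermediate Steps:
t = 39988635/4482641 (t = 9 + 3*(118378/(-4482641)) = 9 + 3*(118378*(-1/4482641)) = 9 + 3*(-118378/4482641) = 9 - 355134/4482641 = 39988635/4482641 ≈ 8.9208)
(106327 - 4000637)*(t - 193*(-14189)) = (106327 - 4000637)*(39988635/4482641 - 193*(-14189)) = -3894310*(39988635/4482641 + 2738477) = -3894310*12275649266392/4482641 = -47805183694603029520/4482641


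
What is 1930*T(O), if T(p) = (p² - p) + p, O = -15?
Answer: 434250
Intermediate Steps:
T(p) = p²
1930*T(O) = 1930*(-15)² = 1930*225 = 434250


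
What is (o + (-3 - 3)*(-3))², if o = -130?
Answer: 12544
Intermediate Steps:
(o + (-3 - 3)*(-3))² = (-130 + (-3 - 3)*(-3))² = (-130 - 6*(-3))² = (-130 + 18)² = (-112)² = 12544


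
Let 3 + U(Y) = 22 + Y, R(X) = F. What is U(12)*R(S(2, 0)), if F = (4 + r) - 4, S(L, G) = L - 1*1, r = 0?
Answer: 0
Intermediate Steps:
S(L, G) = -1 + L (S(L, G) = L - 1 = -1 + L)
F = 0 (F = (4 + 0) - 4 = 4 - 4 = 0)
R(X) = 0
U(Y) = 19 + Y (U(Y) = -3 + (22 + Y) = 19 + Y)
U(12)*R(S(2, 0)) = (19 + 12)*0 = 31*0 = 0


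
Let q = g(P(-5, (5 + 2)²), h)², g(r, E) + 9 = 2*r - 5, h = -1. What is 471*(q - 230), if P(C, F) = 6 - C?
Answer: -78186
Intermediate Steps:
g(r, E) = -14 + 2*r (g(r, E) = -9 + (2*r - 5) = -9 + (-5 + 2*r) = -14 + 2*r)
q = 64 (q = (-14 + 2*(6 - 1*(-5)))² = (-14 + 2*(6 + 5))² = (-14 + 2*11)² = (-14 + 22)² = 8² = 64)
471*(q - 230) = 471*(64 - 230) = 471*(-166) = -78186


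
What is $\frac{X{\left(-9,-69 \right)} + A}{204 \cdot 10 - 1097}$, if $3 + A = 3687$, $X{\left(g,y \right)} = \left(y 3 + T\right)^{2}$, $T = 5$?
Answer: $\frac{44488}{943} \approx 47.177$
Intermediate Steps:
$X{\left(g,y \right)} = \left(5 + 3 y\right)^{2}$ ($X{\left(g,y \right)} = \left(y 3 + 5\right)^{2} = \left(3 y + 5\right)^{2} = \left(5 + 3 y\right)^{2}$)
$A = 3684$ ($A = -3 + 3687 = 3684$)
$\frac{X{\left(-9,-69 \right)} + A}{204 \cdot 10 - 1097} = \frac{\left(5 + 3 \left(-69\right)\right)^{2} + 3684}{204 \cdot 10 - 1097} = \frac{\left(5 - 207\right)^{2} + 3684}{2040 - 1097} = \frac{\left(-202\right)^{2} + 3684}{943} = \left(40804 + 3684\right) \frac{1}{943} = 44488 \cdot \frac{1}{943} = \frac{44488}{943}$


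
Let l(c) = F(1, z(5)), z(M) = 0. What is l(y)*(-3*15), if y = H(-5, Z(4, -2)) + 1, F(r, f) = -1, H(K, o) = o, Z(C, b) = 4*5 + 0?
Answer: 45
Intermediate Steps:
Z(C, b) = 20 (Z(C, b) = 20 + 0 = 20)
y = 21 (y = 20 + 1 = 21)
l(c) = -1
l(y)*(-3*15) = -(-3)*15 = -1*(-45) = 45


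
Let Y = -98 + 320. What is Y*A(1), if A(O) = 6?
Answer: 1332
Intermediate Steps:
Y = 222
Y*A(1) = 222*6 = 1332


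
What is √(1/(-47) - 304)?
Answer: I*√671583/47 ≈ 17.436*I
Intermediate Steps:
√(1/(-47) - 304) = √(-1/47 - 304) = √(-14289/47) = I*√671583/47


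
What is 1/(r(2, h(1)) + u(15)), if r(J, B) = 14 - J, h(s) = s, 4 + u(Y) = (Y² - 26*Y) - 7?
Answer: -1/164 ≈ -0.0060976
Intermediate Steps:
u(Y) = -11 + Y² - 26*Y (u(Y) = -4 + ((Y² - 26*Y) - 7) = -4 + (-7 + Y² - 26*Y) = -11 + Y² - 26*Y)
1/(r(2, h(1)) + u(15)) = 1/((14 - 1*2) + (-11 + 15² - 26*15)) = 1/((14 - 2) + (-11 + 225 - 390)) = 1/(12 - 176) = 1/(-164) = -1/164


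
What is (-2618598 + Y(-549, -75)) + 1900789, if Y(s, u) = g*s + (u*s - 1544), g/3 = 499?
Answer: -1500031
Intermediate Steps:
g = 1497 (g = 3*499 = 1497)
Y(s, u) = -1544 + 1497*s + s*u (Y(s, u) = 1497*s + (u*s - 1544) = 1497*s + (s*u - 1544) = 1497*s + (-1544 + s*u) = -1544 + 1497*s + s*u)
(-2618598 + Y(-549, -75)) + 1900789 = (-2618598 + (-1544 + 1497*(-549) - 549*(-75))) + 1900789 = (-2618598 + (-1544 - 821853 + 41175)) + 1900789 = (-2618598 - 782222) + 1900789 = -3400820 + 1900789 = -1500031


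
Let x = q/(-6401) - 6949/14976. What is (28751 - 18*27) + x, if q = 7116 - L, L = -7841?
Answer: 2709253316059/95861376 ≈ 28262.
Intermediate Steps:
q = 14957 (q = 7116 - 1*(-7841) = 7116 + 7841 = 14957)
x = -268476581/95861376 (x = 14957/(-6401) - 6949/14976 = 14957*(-1/6401) - 6949*1/14976 = -14957/6401 - 6949/14976 = -268476581/95861376 ≈ -2.8007)
(28751 - 18*27) + x = (28751 - 18*27) - 268476581/95861376 = (28751 - 486) - 268476581/95861376 = 28265 - 268476581/95861376 = 2709253316059/95861376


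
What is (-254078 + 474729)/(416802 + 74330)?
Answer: 220651/491132 ≈ 0.44927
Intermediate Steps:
(-254078 + 474729)/(416802 + 74330) = 220651/491132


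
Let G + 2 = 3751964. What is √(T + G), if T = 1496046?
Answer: 6*√145778 ≈ 2290.9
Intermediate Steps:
G = 3751962 (G = -2 + 3751964 = 3751962)
√(T + G) = √(1496046 + 3751962) = √5248008 = 6*√145778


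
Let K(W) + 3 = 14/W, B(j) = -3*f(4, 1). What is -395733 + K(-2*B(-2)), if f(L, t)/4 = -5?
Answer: -23744167/60 ≈ -3.9574e+5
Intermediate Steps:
f(L, t) = -20 (f(L, t) = 4*(-5) = -20)
B(j) = 60 (B(j) = -3*(-20) = 60)
K(W) = -3 + 14/W
-395733 + K(-2*B(-2)) = -395733 + (-3 + 14/((-2*60))) = -395733 + (-3 + 14/(-120)) = -395733 + (-3 + 14*(-1/120)) = -395733 + (-3 - 7/60) = -395733 - 187/60 = -23744167/60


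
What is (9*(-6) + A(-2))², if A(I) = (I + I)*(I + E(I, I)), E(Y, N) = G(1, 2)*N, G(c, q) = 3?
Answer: 484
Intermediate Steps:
E(Y, N) = 3*N
A(I) = 8*I² (A(I) = (I + I)*(I + 3*I) = (2*I)*(4*I) = 8*I²)
(9*(-6) + A(-2))² = (9*(-6) + 8*(-2)²)² = (-54 + 8*4)² = (-54 + 32)² = (-22)² = 484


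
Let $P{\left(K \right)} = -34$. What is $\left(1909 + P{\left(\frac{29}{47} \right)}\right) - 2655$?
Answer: $-780$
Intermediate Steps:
$\left(1909 + P{\left(\frac{29}{47} \right)}\right) - 2655 = \left(1909 - 34\right) - 2655 = 1875 - 2655 = -780$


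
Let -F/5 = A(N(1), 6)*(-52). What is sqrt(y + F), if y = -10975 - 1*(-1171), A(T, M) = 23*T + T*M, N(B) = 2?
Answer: 2*sqrt(1319) ≈ 72.636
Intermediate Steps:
A(T, M) = 23*T + M*T
y = -9804 (y = -10975 + 1171 = -9804)
F = 15080 (F = -5*2*(23 + 6)*(-52) = -5*2*29*(-52) = -290*(-52) = -5*(-3016) = 15080)
sqrt(y + F) = sqrt(-9804 + 15080) = sqrt(5276) = 2*sqrt(1319)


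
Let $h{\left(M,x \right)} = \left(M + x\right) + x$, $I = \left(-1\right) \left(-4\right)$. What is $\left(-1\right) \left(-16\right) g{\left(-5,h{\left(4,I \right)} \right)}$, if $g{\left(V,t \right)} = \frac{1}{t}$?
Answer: $\frac{4}{3} \approx 1.3333$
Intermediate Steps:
$I = 4$
$h{\left(M,x \right)} = M + 2 x$
$\left(-1\right) \left(-16\right) g{\left(-5,h{\left(4,I \right)} \right)} = \frac{\left(-1\right) \left(-16\right)}{4 + 2 \cdot 4} = \frac{16}{4 + 8} = \frac{16}{12} = 16 \cdot \frac{1}{12} = \frac{4}{3}$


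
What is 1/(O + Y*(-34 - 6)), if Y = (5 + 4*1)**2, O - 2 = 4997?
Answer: 1/1759 ≈ 0.00056850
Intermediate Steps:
O = 4999 (O = 2 + 4997 = 4999)
Y = 81 (Y = (5 + 4)**2 = 9**2 = 81)
1/(O + Y*(-34 - 6)) = 1/(4999 + 81*(-34 - 6)) = 1/(4999 + 81*(-40)) = 1/(4999 - 3240) = 1/1759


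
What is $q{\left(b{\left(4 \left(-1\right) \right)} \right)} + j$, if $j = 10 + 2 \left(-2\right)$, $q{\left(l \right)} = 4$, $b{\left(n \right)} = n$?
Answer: $10$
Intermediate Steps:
$j = 6$ ($j = 10 - 4 = 6$)
$q{\left(b{\left(4 \left(-1\right) \right)} \right)} + j = 4 + 6 = 10$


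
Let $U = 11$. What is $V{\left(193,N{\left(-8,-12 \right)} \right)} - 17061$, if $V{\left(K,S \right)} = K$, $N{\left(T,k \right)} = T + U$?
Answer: $-16868$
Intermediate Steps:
$N{\left(T,k \right)} = 11 + T$ ($N{\left(T,k \right)} = T + 11 = 11 + T$)
$V{\left(193,N{\left(-8,-12 \right)} \right)} - 17061 = 193 - 17061 = -16868$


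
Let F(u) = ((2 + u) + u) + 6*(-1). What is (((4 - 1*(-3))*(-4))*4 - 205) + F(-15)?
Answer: -351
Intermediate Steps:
F(u) = -4 + 2*u (F(u) = (2 + 2*u) - 6 = -4 + 2*u)
(((4 - 1*(-3))*(-4))*4 - 205) + F(-15) = (((4 - 1*(-3))*(-4))*4 - 205) + (-4 + 2*(-15)) = (((4 + 3)*(-4))*4 - 205) + (-4 - 30) = ((7*(-4))*4 - 205) - 34 = (-28*4 - 205) - 34 = (-112 - 205) - 34 = -317 - 34 = -351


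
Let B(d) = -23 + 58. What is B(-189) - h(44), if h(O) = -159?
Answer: 194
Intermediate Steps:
B(d) = 35
B(-189) - h(44) = 35 - 1*(-159) = 35 + 159 = 194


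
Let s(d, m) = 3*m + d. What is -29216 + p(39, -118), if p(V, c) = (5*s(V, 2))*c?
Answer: -55766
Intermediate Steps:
s(d, m) = d + 3*m
p(V, c) = c*(30 + 5*V) (p(V, c) = (5*(V + 3*2))*c = (5*(V + 6))*c = (5*(6 + V))*c = (30 + 5*V)*c = c*(30 + 5*V))
-29216 + p(39, -118) = -29216 + 5*(-118)*(6 + 39) = -29216 + 5*(-118)*45 = -29216 - 26550 = -55766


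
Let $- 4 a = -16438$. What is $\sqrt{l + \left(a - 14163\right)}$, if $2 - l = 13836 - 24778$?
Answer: $\frac{\sqrt{3562}}{2} \approx 29.841$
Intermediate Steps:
$a = \frac{8219}{2}$ ($a = \left(- \frac{1}{4}\right) \left(-16438\right) = \frac{8219}{2} \approx 4109.5$)
$l = 10944$ ($l = 2 - \left(13836 - 24778\right) = 2 - -10942 = 2 + 10942 = 10944$)
$\sqrt{l + \left(a - 14163\right)} = \sqrt{10944 + \left(\frac{8219}{2} - 14163\right)} = \sqrt{10944 - \frac{20107}{2}} = \sqrt{\frac{1781}{2}} = \frac{\sqrt{3562}}{2}$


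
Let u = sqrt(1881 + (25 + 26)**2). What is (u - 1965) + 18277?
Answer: 16312 + 3*sqrt(498) ≈ 16379.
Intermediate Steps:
u = 3*sqrt(498) (u = sqrt(1881 + 51**2) = sqrt(1881 + 2601) = sqrt(4482) = 3*sqrt(498) ≈ 66.948)
(u - 1965) + 18277 = (3*sqrt(498) - 1965) + 18277 = (-1965 + 3*sqrt(498)) + 18277 = 16312 + 3*sqrt(498)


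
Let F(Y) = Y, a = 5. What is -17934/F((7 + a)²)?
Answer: -2989/24 ≈ -124.54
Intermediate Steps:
-17934/F((7 + a)²) = -17934/(7 + 5)² = -17934/(12²) = -17934/144 = -17934*1/144 = -2989/24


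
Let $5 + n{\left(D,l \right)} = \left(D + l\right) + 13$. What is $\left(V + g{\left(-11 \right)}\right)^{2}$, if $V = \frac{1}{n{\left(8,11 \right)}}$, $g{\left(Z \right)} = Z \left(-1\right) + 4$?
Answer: $\frac{164836}{729} \approx 226.11$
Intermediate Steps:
$g{\left(Z \right)} = 4 - Z$ ($g{\left(Z \right)} = - Z + 4 = 4 - Z$)
$n{\left(D,l \right)} = 8 + D + l$ ($n{\left(D,l \right)} = -5 + \left(\left(D + l\right) + 13\right) = -5 + \left(13 + D + l\right) = 8 + D + l$)
$V = \frac{1}{27}$ ($V = \frac{1}{8 + 8 + 11} = \frac{1}{27} \approx 0.037037$)
$\left(V + g{\left(-11 \right)}\right)^{2} = \left(\frac{1}{27} + \left(4 - -11\right)\right)^{2} = \left(\frac{1}{27} + \left(4 + 11\right)\right)^{2} = \left(\frac{1}{27} + 15\right)^{2} = \left(\frac{406}{27}\right)^{2} = \frac{164836}{729}$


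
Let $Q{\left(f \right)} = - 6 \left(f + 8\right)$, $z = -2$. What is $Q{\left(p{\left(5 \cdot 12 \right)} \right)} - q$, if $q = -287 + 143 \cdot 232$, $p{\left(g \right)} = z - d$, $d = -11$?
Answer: $-32991$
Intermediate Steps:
$p{\left(g \right)} = 9$ ($p{\left(g \right)} = -2 - -11 = -2 + 11 = 9$)
$q = 32889$ ($q = -287 + 33176 = 32889$)
$Q{\left(f \right)} = -48 - 6 f$ ($Q{\left(f \right)} = - 6 \left(8 + f\right) = -48 - 6 f$)
$Q{\left(p{\left(5 \cdot 12 \right)} \right)} - q = \left(-48 - 54\right) - 32889 = -102 - 32889 = -32991$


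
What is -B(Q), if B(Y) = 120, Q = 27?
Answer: -120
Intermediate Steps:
-B(Q) = -1*120 = -120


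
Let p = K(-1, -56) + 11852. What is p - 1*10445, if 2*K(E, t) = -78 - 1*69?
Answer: 2667/2 ≈ 1333.5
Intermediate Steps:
K(E, t) = -147/2 (K(E, t) = (-78 - 1*69)/2 = (-78 - 69)/2 = (1/2)*(-147) = -147/2)
p = 23557/2 (p = -147/2 + 11852 = 23557/2 ≈ 11779.)
p - 1*10445 = 23557/2 - 1*10445 = 23557/2 - 10445 = 2667/2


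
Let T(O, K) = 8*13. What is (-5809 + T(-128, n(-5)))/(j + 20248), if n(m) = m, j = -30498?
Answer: 1141/2050 ≈ 0.55659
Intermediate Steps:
T(O, K) = 104
(-5809 + T(-128, n(-5)))/(j + 20248) = (-5809 + 104)/(-30498 + 20248) = -5705/(-10250) = -5705*(-1/10250) = 1141/2050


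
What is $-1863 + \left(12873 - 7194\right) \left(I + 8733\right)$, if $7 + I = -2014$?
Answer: $38115585$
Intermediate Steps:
$I = -2021$ ($I = -7 - 2014 = -2021$)
$-1863 + \left(12873 - 7194\right) \left(I + 8733\right) = -1863 + \left(12873 - 7194\right) \left(-2021 + 8733\right) = -1863 + 5679 \cdot 6712 = -1863 + 38117448 = 38115585$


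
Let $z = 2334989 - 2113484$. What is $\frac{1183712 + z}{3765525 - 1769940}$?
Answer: $\frac{1405217}{1995585} \approx 0.70416$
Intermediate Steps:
$z = 221505$ ($z = 2334989 - 2113484 = 221505$)
$\frac{1183712 + z}{3765525 - 1769940} = \frac{1183712 + 221505}{3765525 - 1769940} = \frac{1405217}{1995585}$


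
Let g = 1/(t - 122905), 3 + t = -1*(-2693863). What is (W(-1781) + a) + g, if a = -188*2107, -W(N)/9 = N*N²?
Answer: 130714979588459116/2570955 ≈ 5.0843e+10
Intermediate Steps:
t = 2693860 (t = -3 - 1*(-2693863) = -3 + 2693863 = 2693860)
W(N) = -9*N³ (W(N) = -9*N*N² = -9*N³)
a = -396116
g = 1/2570955 (g = 1/(2693860 - 122905) = 1/2570955 ≈ 3.8896e-7)
(W(-1781) + a) + g = (-9*(-1781)³ - 396116) + 1/2570955 = (-9*(-5649262541) - 396116) + 1/2570955 = (50843362869 - 396116) + 1/2570955 = 50842966753 + 1/2570955 = 130714979588459116/2570955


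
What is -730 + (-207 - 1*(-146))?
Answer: -791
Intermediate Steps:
-730 + (-207 - 1*(-146)) = -730 + (-207 + 146) = -730 - 61 = -791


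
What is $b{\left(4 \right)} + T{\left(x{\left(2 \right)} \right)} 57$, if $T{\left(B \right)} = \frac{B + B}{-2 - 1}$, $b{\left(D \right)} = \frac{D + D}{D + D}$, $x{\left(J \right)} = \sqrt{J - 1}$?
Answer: $-37$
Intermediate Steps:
$x{\left(J \right)} = \sqrt{-1 + J}$
$b{\left(D \right)} = 1$ ($b{\left(D \right)} = \frac{2 D}{2 D} = 2 D \frac{1}{2 D} = 1$)
$T{\left(B \right)} = - \frac{2 B}{3}$ ($T{\left(B \right)} = \frac{2 B}{-3} = 2 B \left(- \frac{1}{3}\right) = - \frac{2 B}{3}$)
$b{\left(4 \right)} + T{\left(x{\left(2 \right)} \right)} 57 = 1 + - \frac{2 \sqrt{-1 + 2}}{3} \cdot 57 = 1 + - \frac{2 \sqrt{1}}{3} \cdot 57 = 1 + \left(- \frac{2}{3}\right) 1 \cdot 57 = 1 - 38 = -37$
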